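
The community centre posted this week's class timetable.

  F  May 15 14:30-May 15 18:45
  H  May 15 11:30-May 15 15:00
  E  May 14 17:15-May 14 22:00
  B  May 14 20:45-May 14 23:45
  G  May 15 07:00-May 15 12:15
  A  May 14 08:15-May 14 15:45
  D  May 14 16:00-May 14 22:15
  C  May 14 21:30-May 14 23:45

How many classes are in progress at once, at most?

Sweep the timeline, counting +1 at each start and −1 at each end (ends before starts at a tie):
May 14 08:15 start A → 1
May 14 15:45 end A → 0
May 14 16:00 start D → 1
May 14 17:15 start E → 2
May 14 20:45 start B → 3
May 14 21:30 start C → 4
May 14 22:00 end E → 3
May 14 22:15 end D → 2
May 14 23:45 end B → 1
May 14 23:45 end C → 0
May 15 07:00 start G → 1
May 15 11:30 start H → 2
May 15 12:15 end G → 1
May 15 14:30 start F → 2
May 15 15:00 end H → 1
May 15 18:45 end F → 0
Peak is 4, at May 14 21:30 (B, C, D, E).

4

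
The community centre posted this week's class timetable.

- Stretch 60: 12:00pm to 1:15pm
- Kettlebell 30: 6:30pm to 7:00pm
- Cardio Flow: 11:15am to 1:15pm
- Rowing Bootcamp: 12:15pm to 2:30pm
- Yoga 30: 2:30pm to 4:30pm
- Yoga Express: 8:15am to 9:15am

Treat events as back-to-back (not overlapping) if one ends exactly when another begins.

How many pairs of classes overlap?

3

Two intervals overlap when each starts before the other ends.
Sorted by start: Yoga Express, Cardio Flow, Stretch 60, Rowing Bootcamp, Yoga 30, Kettlebell 30.
Cardio Flow starts after Yoga Express ends; Yoga Express is clear from here.
Stretch 60 starts before Cardio Flow ends → Cardio Flow and Stretch 60 overlap.
Rowing Bootcamp starts before Cardio Flow ends → Cardio Flow and Rowing Bootcamp overlap.
Yoga 30 starts after Cardio Flow ends; Cardio Flow is clear from here.
Rowing Bootcamp starts before Stretch 60 ends → Stretch 60 and Rowing Bootcamp overlap.
Yoga 30 starts after Stretch 60 ends; Stretch 60 is clear from here.
Yoga 30 starts exactly when Rowing Bootcamp ends (back-to-back, no overlap); Rowing Bootcamp is clear from here.
Kettlebell 30 starts after Yoga 30 ends.
Overlapping pairs: Cardio Flow & Rowing Bootcamp, Cardio Flow & Stretch 60, Rowing Bootcamp & Stretch 60 — 3 in total.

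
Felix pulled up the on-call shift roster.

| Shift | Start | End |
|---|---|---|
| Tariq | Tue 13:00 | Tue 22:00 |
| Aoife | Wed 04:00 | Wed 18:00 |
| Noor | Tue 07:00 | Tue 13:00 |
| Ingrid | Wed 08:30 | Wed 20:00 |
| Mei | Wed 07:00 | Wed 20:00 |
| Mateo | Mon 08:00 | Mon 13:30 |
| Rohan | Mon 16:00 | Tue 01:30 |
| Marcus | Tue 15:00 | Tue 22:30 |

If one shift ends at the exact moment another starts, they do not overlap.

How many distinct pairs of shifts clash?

4

Sorted by start: Mateo, Rohan, Noor, Tariq, Marcus, Aoife, Mei, Ingrid.
Rohan starts after Mateo ends, so Mateo has no further overlaps.
Noor starts after Rohan ends, so Rohan has no further overlaps.
Tariq starts exactly when Noor ends (back-to-back, no overlap), so Noor has no further overlaps.
Marcus starts before Tariq ends → Tariq and Marcus overlap.
Aoife starts after Tariq ends, so Tariq has no further overlaps.
Aoife starts after Marcus ends, so Marcus has no further overlaps.
Mei starts before Aoife ends → Aoife and Mei overlap.
Ingrid starts before Aoife ends → Aoife and Ingrid overlap.
Ingrid starts before Mei ends → Mei and Ingrid overlap.
Overlapping pairs: Aoife & Ingrid, Aoife & Mei, Ingrid & Mei, Marcus & Tariq — 4 in total.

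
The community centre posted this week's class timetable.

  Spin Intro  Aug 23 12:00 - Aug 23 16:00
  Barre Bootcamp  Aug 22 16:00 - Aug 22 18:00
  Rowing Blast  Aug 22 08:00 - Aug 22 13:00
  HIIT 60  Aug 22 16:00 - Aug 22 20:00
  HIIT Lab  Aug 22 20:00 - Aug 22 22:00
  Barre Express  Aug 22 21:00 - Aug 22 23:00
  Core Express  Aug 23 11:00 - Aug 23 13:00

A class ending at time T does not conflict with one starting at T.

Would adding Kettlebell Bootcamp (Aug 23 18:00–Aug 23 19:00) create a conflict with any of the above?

Rowing Blast: ends Aug 22 13:00 at or before Kettlebell Bootcamp starts Aug 23 18:00 → clear.
Barre Bootcamp: ends Aug 22 18:00 at or before Kettlebell Bootcamp starts Aug 23 18:00 → clear.
HIIT 60: ends Aug 22 20:00 at or before Kettlebell Bootcamp starts Aug 23 18:00 → clear.
HIIT Lab: ends Aug 22 22:00 at or before Kettlebell Bootcamp starts Aug 23 18:00 → clear.
Barre Express: ends Aug 22 23:00 at or before Kettlebell Bootcamp starts Aug 23 18:00 → clear.
Core Express: ends Aug 23 13:00 at or before Kettlebell Bootcamp starts Aug 23 18:00 → clear.
Spin Intro: ends Aug 23 16:00 at or before Kettlebell Bootcamp starts Aug 23 18:00 → clear.

No — it doesn't clash with anything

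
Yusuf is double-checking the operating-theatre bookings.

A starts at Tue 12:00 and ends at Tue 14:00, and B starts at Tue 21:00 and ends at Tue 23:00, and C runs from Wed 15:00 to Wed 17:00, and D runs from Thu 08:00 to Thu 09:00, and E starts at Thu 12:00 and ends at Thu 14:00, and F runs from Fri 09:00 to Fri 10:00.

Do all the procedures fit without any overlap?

Yes

Sorted by start: A, B, C, D, E, F.
B starts after A ends, so nothing later overlaps A either.
C starts after B ends, so nothing later overlaps B either.
D starts after C ends, so nothing later overlaps C either.
E starts after D ends, so nothing later overlaps D either.
F starts after E ends.
Every pair is clear; the schedule has no overlaps.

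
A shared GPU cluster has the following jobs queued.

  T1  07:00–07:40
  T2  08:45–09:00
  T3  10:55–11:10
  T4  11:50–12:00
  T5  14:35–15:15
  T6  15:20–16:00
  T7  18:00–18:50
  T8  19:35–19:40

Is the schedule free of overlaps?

Two intervals overlap when each starts before the other ends.
Sorted by start: T1, T2, T3, T4, T5, T6, T7, T8.
T2 starts after T1 ends — done with T1.
T3 starts after T2 ends — done with T2.
T4 starts after T3 ends — done with T3.
T5 starts after T4 ends — done with T4.
T6 starts after T5 ends — done with T5.
T7 starts after T6 ends — done with T6.
T8 starts after T7 ends.
Every pair is clear; the schedule has no overlaps.

Yes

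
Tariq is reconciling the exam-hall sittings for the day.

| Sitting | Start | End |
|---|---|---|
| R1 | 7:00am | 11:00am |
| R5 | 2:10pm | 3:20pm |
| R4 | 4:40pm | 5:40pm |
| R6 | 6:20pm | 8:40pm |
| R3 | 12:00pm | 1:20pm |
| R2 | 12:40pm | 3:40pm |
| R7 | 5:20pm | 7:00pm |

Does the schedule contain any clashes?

Yes

Two intervals overlap when each starts before the other ends.
Sorted by start: R1, R3, R2, R5, R4, R7, R6.
R3 starts after R1 ends, so nothing later overlaps R1 either.
R2 starts before R3 ends → R3 and R2 overlap.
That's a conflict, so the schedule is not conflict-free.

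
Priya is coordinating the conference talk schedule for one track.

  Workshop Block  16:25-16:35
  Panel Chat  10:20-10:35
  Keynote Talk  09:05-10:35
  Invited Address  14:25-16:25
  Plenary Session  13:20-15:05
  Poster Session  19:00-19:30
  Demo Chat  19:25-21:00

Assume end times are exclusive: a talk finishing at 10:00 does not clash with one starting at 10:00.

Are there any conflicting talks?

Sorted by start: Keynote Talk, Panel Chat, Plenary Session, Invited Address, Workshop Block, Poster Session, Demo Chat.
Panel Chat starts before Keynote Talk ends → Keynote Talk and Panel Chat overlap.
That's a conflict, so the schedule is not conflict-free.

Yes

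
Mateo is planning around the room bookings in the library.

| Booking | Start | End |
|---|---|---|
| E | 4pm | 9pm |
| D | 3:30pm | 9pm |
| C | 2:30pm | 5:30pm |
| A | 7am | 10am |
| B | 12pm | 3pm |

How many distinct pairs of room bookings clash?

Sorted by start: A, B, C, D, E.
B starts after A ends, so A has no further overlaps.
C starts before B ends → B and C overlap.
D starts after B ends, so B has no further overlaps.
D starts before C ends → C and D overlap.
E starts before C ends → C and E overlap.
E starts before D ends → D and E overlap.
Overlapping pairs: B & C, C & D, C & E, D & E — 4 in total.

4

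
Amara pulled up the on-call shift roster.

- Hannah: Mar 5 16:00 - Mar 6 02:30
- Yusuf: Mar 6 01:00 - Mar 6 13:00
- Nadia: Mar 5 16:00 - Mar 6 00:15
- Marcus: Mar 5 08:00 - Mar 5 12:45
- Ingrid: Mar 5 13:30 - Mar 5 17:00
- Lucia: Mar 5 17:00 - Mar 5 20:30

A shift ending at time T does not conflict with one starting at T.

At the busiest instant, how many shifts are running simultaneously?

Sweep the timeline, counting +1 at each start and −1 at each end (ends before starts at a tie):
Mar 5 08:00 start Marcus → 1
Mar 5 12:45 end Marcus → 0
Mar 5 13:30 start Ingrid → 1
Mar 5 16:00 start Hannah → 2
Mar 5 16:00 start Nadia → 3
Mar 5 17:00 end Ingrid → 2
Mar 5 17:00 start Lucia → 3
Mar 5 20:30 end Lucia → 2
Mar 6 00:15 end Nadia → 1
Mar 6 01:00 start Yusuf → 2
Mar 6 02:30 end Hannah → 1
Mar 6 13:00 end Yusuf → 0
Peak is 3, at Mar 5 16:00 (Hannah, Ingrid, Nadia).

3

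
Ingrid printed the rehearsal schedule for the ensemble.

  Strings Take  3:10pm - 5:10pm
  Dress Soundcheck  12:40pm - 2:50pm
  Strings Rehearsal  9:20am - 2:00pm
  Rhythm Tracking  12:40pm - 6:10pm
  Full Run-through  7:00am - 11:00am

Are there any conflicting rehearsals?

Yes

Sorted by start: Full Run-through, Strings Rehearsal, Dress Soundcheck, Rhythm Tracking, Strings Take.
Strings Rehearsal starts before Full Run-through ends → Full Run-through and Strings Rehearsal overlap.
That's a conflict, so the schedule is not conflict-free.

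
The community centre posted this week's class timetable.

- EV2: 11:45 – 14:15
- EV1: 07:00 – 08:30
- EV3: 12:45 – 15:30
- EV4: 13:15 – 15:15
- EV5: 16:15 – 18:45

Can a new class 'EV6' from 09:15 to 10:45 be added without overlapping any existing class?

Yes — the slot is free

EV1: ends 08:30 at or before EV6 starts 09:15 → clear.
EV2: starts 11:45 at or after EV6 ends 10:45 → clear.
EV3: starts 12:45 at or after EV6 ends 10:45 → clear.
EV4: starts 13:15 at or after EV6 ends 10:45 → clear.
EV5: starts 16:15 at or after EV6 ends 10:45 → clear.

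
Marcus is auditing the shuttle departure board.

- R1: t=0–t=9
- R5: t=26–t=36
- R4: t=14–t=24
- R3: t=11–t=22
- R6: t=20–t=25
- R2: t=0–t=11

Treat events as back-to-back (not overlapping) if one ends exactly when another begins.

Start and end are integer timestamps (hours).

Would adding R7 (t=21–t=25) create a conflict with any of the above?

Yes — it overlaps R3, R4, R6

R1: ends t=9 at or before R7 starts t=21 → clear.
R2: ends t=11 at or before R7 starts t=21 → clear.
R3: starts t=11 before R7 ends t=25, and ends t=22 after R7 starts t=21 → overlap.
R4: starts t=14 before R7 ends t=25, and ends t=24 after R7 starts t=21 → overlap.
R6: starts t=20 before R7 ends t=25, and ends t=25 after R7 starts t=21 → overlap.
R5: starts t=26 at or after R7 ends t=25 → clear.
R7 overlaps R3, R4, R6.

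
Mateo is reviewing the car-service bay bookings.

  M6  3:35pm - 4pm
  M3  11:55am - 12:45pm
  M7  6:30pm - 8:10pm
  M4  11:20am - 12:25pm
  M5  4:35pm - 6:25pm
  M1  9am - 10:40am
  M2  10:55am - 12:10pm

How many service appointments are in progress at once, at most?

3

Sort all start/end points and keep a running count:
9am start M1 → 1
10:40am end M1 → 0
10:55am start M2 → 1
11:20am start M4 → 2
11:55am start M3 → 3
12:10pm end M2 → 2
12:25pm end M4 → 1
12:45pm end M3 → 0
3:35pm start M6 → 1
4pm end M6 → 0
4:35pm start M5 → 1
6:25pm end M5 → 0
6:30pm start M7 → 1
8:10pm end M7 → 0
Peak is 3, at 11:55am (M2, M3, M4).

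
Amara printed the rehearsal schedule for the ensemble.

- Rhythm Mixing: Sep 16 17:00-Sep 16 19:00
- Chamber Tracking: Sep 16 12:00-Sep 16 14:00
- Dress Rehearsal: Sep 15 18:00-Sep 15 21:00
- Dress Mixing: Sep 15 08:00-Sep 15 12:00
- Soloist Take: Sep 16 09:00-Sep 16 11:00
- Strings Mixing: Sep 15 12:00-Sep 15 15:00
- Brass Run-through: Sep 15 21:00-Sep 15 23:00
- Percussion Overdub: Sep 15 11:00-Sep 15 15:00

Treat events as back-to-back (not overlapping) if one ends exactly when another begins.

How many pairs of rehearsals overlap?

Sorted by start: Dress Mixing, Percussion Overdub, Strings Mixing, Dress Rehearsal, Brass Run-through, Soloist Take, Chamber Tracking, Rhythm Mixing.
Percussion Overdub starts before Dress Mixing ends → Dress Mixing and Percussion Overdub overlap.
Strings Mixing starts exactly when Dress Mixing ends (back-to-back, no overlap), so Dress Mixing has no further overlaps.
Strings Mixing starts before Percussion Overdub ends → Percussion Overdub and Strings Mixing overlap.
Dress Rehearsal starts after Percussion Overdub ends, so Percussion Overdub has no further overlaps.
Dress Rehearsal starts after Strings Mixing ends, so Strings Mixing has no further overlaps.
Brass Run-through starts exactly when Dress Rehearsal ends (back-to-back, no overlap), so Dress Rehearsal has no further overlaps.
Soloist Take starts after Brass Run-through ends, so Brass Run-through has no further overlaps.
Chamber Tracking starts after Soloist Take ends, so Soloist Take has no further overlaps.
Rhythm Mixing starts after Chamber Tracking ends.
Overlapping pairs: Dress Mixing & Percussion Overdub, Percussion Overdub & Strings Mixing — 2 in total.

2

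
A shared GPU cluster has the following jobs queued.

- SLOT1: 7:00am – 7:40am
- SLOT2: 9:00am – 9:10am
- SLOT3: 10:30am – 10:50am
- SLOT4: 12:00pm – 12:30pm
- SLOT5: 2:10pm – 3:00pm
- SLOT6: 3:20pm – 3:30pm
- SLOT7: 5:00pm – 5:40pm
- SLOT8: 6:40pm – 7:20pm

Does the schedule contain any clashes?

Sorted by start: SLOT1, SLOT2, SLOT3, SLOT4, SLOT5, SLOT6, SLOT7, SLOT8.
SLOT2 starts after SLOT1 ends, so nothing later overlaps SLOT1 either.
SLOT3 starts after SLOT2 ends, so nothing later overlaps SLOT2 either.
SLOT4 starts after SLOT3 ends, so nothing later overlaps SLOT3 either.
SLOT5 starts after SLOT4 ends, so nothing later overlaps SLOT4 either.
SLOT6 starts after SLOT5 ends, so nothing later overlaps SLOT5 either.
SLOT7 starts after SLOT6 ends, so nothing later overlaps SLOT6 either.
SLOT8 starts after SLOT7 ends.
Every pair is clear; the schedule has no overlaps.

No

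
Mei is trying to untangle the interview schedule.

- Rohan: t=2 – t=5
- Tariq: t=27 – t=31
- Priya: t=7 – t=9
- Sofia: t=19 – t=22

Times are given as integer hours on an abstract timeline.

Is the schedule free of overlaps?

Sorted by start: Rohan, Priya, Sofia, Tariq.
Priya starts after Rohan ends, so Rohan has no further overlaps.
Sofia starts after Priya ends, so Priya has no further overlaps.
Tariq starts after Sofia ends.
Every pair is clear; the schedule has no overlaps.

Yes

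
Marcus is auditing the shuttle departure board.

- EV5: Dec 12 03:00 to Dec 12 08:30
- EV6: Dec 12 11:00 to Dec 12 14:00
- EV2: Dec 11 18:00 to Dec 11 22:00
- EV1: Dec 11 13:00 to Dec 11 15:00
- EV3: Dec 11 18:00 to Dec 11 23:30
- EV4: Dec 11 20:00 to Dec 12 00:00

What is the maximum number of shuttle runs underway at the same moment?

3

Sort all start/end points and keep a running count:
Dec 11 13:00 start EV1 → 1
Dec 11 15:00 end EV1 → 0
Dec 11 18:00 start EV2 → 1
Dec 11 18:00 start EV3 → 2
Dec 11 20:00 start EV4 → 3
Dec 11 22:00 end EV2 → 2
Dec 11 23:30 end EV3 → 1
Dec 12 00:00 end EV4 → 0
Dec 12 03:00 start EV5 → 1
Dec 12 08:30 end EV5 → 0
Dec 12 11:00 start EV6 → 1
Dec 12 14:00 end EV6 → 0
Peak is 3, at Dec 11 20:00 (EV2, EV3, EV4).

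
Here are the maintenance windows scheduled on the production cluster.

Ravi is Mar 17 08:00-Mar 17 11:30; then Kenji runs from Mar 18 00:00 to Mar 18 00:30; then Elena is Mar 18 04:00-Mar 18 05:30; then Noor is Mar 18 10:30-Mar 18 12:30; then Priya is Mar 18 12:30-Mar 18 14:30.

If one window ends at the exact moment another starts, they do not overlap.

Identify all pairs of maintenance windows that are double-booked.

Sorted by start: Ravi, Kenji, Elena, Noor, Priya.
Kenji starts after Ravi ends; Ravi is clear from here.
Elena starts after Kenji ends; Kenji is clear from here.
Noor starts after Elena ends; Elena is clear from here.
Priya starts exactly when Noor ends (back-to-back, no overlap).

none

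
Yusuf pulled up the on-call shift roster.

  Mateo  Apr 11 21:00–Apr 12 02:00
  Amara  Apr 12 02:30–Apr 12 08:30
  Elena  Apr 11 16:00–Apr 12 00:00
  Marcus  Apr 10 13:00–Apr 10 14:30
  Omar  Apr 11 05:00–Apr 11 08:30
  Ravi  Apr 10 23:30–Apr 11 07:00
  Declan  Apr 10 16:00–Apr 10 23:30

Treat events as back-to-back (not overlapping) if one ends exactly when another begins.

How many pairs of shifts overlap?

Sorted by start: Marcus, Declan, Ravi, Omar, Elena, Mateo, Amara.
Declan starts after Marcus ends — done with Marcus.
Ravi starts exactly when Declan ends (back-to-back, no overlap) — done with Declan.
Omar starts before Ravi ends → Ravi and Omar overlap.
Elena starts after Ravi ends — done with Ravi.
Elena starts after Omar ends — done with Omar.
Mateo starts before Elena ends → Elena and Mateo overlap.
Amara starts after Elena ends.
Amara starts after Mateo ends.
Overlapping pairs: Elena & Mateo, Omar & Ravi — 2 in total.

2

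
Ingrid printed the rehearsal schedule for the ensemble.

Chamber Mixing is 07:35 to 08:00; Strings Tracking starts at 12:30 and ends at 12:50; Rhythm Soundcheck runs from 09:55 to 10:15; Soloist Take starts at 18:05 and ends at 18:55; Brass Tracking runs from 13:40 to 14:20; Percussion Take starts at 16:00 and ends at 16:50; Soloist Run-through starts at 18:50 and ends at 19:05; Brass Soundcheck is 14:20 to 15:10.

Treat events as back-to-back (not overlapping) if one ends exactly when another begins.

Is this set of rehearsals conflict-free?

Check each pair: they overlap iff neither finishes before the other starts.
Sorted by start: Chamber Mixing, Rhythm Soundcheck, Strings Tracking, Brass Tracking, Brass Soundcheck, Percussion Take, Soloist Take, Soloist Run-through.
Rhythm Soundcheck starts after Chamber Mixing ends; Chamber Mixing is clear from here.
Strings Tracking starts after Rhythm Soundcheck ends; Rhythm Soundcheck is clear from here.
Brass Tracking starts after Strings Tracking ends; Strings Tracking is clear from here.
Brass Soundcheck starts exactly when Brass Tracking ends (back-to-back, no overlap); Brass Tracking is clear from here.
Percussion Take starts after Brass Soundcheck ends; Brass Soundcheck is clear from here.
Soloist Take starts after Percussion Take ends; Percussion Take is clear from here.
Soloist Run-through starts before Soloist Take ends → Soloist Take and Soloist Run-through overlap.
That's a conflict, so the schedule is not conflict-free.

No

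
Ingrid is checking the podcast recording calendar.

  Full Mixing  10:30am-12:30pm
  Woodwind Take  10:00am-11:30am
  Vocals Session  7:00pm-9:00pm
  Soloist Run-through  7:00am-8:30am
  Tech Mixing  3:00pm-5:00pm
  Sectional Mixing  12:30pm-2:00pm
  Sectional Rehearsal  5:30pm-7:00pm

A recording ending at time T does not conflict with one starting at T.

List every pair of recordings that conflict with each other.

Two intervals overlap when each starts before the other ends.
Sorted by start: Soloist Run-through, Woodwind Take, Full Mixing, Sectional Mixing, Tech Mixing, Sectional Rehearsal, Vocals Session.
Woodwind Take starts after Soloist Run-through ends — done with Soloist Run-through.
Full Mixing starts before Woodwind Take ends → Woodwind Take and Full Mixing overlap.
Sectional Mixing starts after Woodwind Take ends — done with Woodwind Take.
Sectional Mixing starts exactly when Full Mixing ends (back-to-back, no overlap) — done with Full Mixing.
Tech Mixing starts after Sectional Mixing ends — done with Sectional Mixing.
Sectional Rehearsal starts after Tech Mixing ends — done with Tech Mixing.
Vocals Session starts exactly when Sectional Rehearsal ends (back-to-back, no overlap).

Full Mixing & Woodwind Take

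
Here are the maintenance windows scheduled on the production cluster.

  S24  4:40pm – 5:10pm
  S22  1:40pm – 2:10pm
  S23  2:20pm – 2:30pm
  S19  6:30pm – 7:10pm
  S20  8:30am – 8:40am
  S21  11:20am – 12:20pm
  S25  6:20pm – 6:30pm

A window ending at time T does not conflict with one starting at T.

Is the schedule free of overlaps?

Sorted by start: S20, S21, S22, S23, S24, S25, S19.
S21 starts after S20 ends, so S20 has no further overlaps.
S22 starts after S21 ends, so S21 has no further overlaps.
S23 starts after S22 ends, so S22 has no further overlaps.
S24 starts after S23 ends, so S23 has no further overlaps.
S25 starts after S24 ends, so S24 has no further overlaps.
S19 starts exactly when S25 ends (back-to-back, no overlap).
Every pair is clear; the schedule has no overlaps.

Yes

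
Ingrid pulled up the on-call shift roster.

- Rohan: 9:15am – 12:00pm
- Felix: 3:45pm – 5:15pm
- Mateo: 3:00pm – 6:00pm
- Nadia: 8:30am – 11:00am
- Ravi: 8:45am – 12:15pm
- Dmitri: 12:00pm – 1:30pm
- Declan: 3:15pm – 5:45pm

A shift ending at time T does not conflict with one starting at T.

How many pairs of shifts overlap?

Sorted by start: Nadia, Ravi, Rohan, Dmitri, Mateo, Declan, Felix.
Ravi starts before Nadia ends → Nadia and Ravi overlap.
Rohan starts before Nadia ends → Nadia and Rohan overlap.
Dmitri starts after Nadia ends; Nadia is clear from here.
Rohan starts before Ravi ends → Ravi and Rohan overlap.
Dmitri starts before Ravi ends → Ravi and Dmitri overlap.
Mateo starts after Ravi ends; Ravi is clear from here.
Dmitri starts exactly when Rohan ends (back-to-back, no overlap); Rohan is clear from here.
Mateo starts after Dmitri ends; Dmitri is clear from here.
Declan starts before Mateo ends → Mateo and Declan overlap.
Felix starts before Mateo ends → Mateo and Felix overlap.
Felix starts before Declan ends → Declan and Felix overlap.
Overlapping pairs: Declan & Felix, Declan & Mateo, Dmitri & Ravi, Felix & Mateo, Nadia & Ravi, Nadia & Rohan, Ravi & Rohan — 7 in total.

7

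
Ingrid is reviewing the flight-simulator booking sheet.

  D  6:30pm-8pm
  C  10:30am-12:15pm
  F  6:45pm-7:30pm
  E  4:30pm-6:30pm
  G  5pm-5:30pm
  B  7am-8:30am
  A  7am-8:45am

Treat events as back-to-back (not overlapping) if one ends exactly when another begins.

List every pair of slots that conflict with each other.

Two intervals overlap when each starts before the other ends.
Sorted by start: A, B, C, E, G, D, F.
B starts before A ends → A and B overlap.
C starts after A ends, so nothing later overlaps A either.
C starts after B ends, so nothing later overlaps B either.
E starts after C ends, so nothing later overlaps C either.
G starts before E ends → E and G overlap.
D starts exactly when E ends (back-to-back, no overlap), so nothing later overlaps E either.
D starts after G ends, so nothing later overlaps G either.
F starts before D ends → D and F overlap.

A & B, D & F, E & G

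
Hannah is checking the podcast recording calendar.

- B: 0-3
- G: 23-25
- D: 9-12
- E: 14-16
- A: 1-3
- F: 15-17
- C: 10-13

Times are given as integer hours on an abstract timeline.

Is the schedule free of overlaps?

No

Sorted by start: B, A, D, C, E, F, G.
A starts before B ends → B and A overlap.
That's a conflict, so the schedule is not conflict-free.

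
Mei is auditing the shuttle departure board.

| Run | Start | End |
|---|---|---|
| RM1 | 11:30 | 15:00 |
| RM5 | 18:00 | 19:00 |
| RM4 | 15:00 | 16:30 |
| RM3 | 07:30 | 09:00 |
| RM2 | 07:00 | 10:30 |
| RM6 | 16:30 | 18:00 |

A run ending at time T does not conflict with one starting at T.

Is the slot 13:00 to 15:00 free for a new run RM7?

No — it overlaps RM1

RM2: ends 10:30 at or before RM7 starts 13:00 → clear.
RM3: ends 09:00 at or before RM7 starts 13:00 → clear.
RM1: starts 11:30 before RM7 ends 15:00, and ends 15:00 after RM7 starts 13:00 → overlap.
RM4: starts 15:00 at or after RM7 ends 15:00 → clear.
RM6: starts 16:30 at or after RM7 ends 15:00 → clear.
RM5: starts 18:00 at or after RM7 ends 15:00 → clear.
RM7 overlaps RM1.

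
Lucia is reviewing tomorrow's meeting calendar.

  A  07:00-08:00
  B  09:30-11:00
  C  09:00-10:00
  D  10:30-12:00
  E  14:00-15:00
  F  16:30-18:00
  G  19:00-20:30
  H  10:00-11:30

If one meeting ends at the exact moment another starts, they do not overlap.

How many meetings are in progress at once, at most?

3

Walk through starts and ends in time order (an end at T is processed before a start at T):
07:00 start A → 1
08:00 end A → 0
09:00 start C → 1
09:30 start B → 2
10:00 end C → 1
10:00 start H → 2
10:30 start D → 3
11:00 end B → 2
11:30 end H → 1
12:00 end D → 0
14:00 start E → 1
15:00 end E → 0
16:30 start F → 1
18:00 end F → 0
19:00 start G → 1
20:30 end G → 0
Peak is 3, at 10:30 (B, D, H).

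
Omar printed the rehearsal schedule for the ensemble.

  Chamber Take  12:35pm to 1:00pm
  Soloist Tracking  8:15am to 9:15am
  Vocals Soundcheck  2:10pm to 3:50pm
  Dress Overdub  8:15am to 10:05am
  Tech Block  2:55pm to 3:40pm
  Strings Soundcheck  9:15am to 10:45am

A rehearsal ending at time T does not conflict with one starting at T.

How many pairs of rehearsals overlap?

3

Two intervals overlap when each starts before the other ends.
Sorted by start: Dress Overdub, Soloist Tracking, Strings Soundcheck, Chamber Take, Vocals Soundcheck, Tech Block.
Soloist Tracking starts before Dress Overdub ends → Dress Overdub and Soloist Tracking overlap.
Strings Soundcheck starts before Dress Overdub ends → Dress Overdub and Strings Soundcheck overlap.
Chamber Take starts after Dress Overdub ends; Dress Overdub is clear from here.
Strings Soundcheck starts exactly when Soloist Tracking ends (back-to-back, no overlap); Soloist Tracking is clear from here.
Chamber Take starts after Strings Soundcheck ends; Strings Soundcheck is clear from here.
Vocals Soundcheck starts after Chamber Take ends; Chamber Take is clear from here.
Tech Block starts before Vocals Soundcheck ends → Vocals Soundcheck and Tech Block overlap.
Overlapping pairs: Dress Overdub & Soloist Tracking, Dress Overdub & Strings Soundcheck, Tech Block & Vocals Soundcheck — 3 in total.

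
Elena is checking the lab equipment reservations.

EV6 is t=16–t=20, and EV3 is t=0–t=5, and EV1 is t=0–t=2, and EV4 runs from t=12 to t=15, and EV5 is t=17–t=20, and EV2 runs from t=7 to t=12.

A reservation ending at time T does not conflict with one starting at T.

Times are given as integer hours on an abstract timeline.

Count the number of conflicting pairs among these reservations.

Sorted by start: EV1, EV3, EV2, EV4, EV6, EV5.
EV3 starts before EV1 ends → EV1 and EV3 overlap.
EV2 starts after EV1 ends — done with EV1.
EV2 starts after EV3 ends — done with EV3.
EV4 starts exactly when EV2 ends (back-to-back, no overlap) — done with EV2.
EV6 starts after EV4 ends — done with EV4.
EV5 starts before EV6 ends → EV6 and EV5 overlap.
Overlapping pairs: EV1 & EV3, EV5 & EV6 — 2 in total.

2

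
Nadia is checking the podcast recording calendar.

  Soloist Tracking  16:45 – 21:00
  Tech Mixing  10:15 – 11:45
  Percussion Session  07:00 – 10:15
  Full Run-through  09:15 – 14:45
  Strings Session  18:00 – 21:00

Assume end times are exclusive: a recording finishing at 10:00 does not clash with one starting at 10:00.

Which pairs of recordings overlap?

Full Run-through & Percussion Session, Full Run-through & Tech Mixing, Soloist Tracking & Strings Session

Sorted by start: Percussion Session, Full Run-through, Tech Mixing, Soloist Tracking, Strings Session.
Full Run-through starts before Percussion Session ends → Percussion Session and Full Run-through overlap.
Tech Mixing starts exactly when Percussion Session ends (back-to-back, no overlap) — done with Percussion Session.
Tech Mixing starts before Full Run-through ends → Full Run-through and Tech Mixing overlap.
Soloist Tracking starts after Full Run-through ends — done with Full Run-through.
Soloist Tracking starts after Tech Mixing ends — done with Tech Mixing.
Strings Session starts before Soloist Tracking ends → Soloist Tracking and Strings Session overlap.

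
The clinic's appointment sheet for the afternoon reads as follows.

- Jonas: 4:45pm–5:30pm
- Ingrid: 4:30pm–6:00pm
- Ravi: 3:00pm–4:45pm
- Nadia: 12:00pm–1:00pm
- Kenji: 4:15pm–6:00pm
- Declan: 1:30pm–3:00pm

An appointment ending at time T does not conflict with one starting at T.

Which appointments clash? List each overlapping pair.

Ingrid & Jonas, Ingrid & Kenji, Ingrid & Ravi, Jonas & Kenji, Kenji & Ravi

Sorted by start: Nadia, Declan, Ravi, Kenji, Ingrid, Jonas.
Declan starts after Nadia ends; Nadia is clear from here.
Ravi starts exactly when Declan ends (back-to-back, no overlap); Declan is clear from here.
Kenji starts before Ravi ends → Ravi and Kenji overlap.
Ingrid starts before Ravi ends → Ravi and Ingrid overlap.
Jonas starts exactly when Ravi ends (back-to-back, no overlap).
Ingrid starts before Kenji ends → Kenji and Ingrid overlap.
Jonas starts before Kenji ends → Kenji and Jonas overlap.
Jonas starts before Ingrid ends → Ingrid and Jonas overlap.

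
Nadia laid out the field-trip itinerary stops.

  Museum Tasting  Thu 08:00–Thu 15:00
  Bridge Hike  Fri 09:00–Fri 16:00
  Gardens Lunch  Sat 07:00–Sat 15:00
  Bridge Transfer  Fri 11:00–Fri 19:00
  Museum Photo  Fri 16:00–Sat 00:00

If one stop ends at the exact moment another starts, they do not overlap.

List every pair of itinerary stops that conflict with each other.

Bridge Hike & Bridge Transfer, Bridge Transfer & Museum Photo

Sorted by start: Museum Tasting, Bridge Hike, Bridge Transfer, Museum Photo, Gardens Lunch.
Bridge Hike starts after Museum Tasting ends; Museum Tasting is clear from here.
Bridge Transfer starts before Bridge Hike ends → Bridge Hike and Bridge Transfer overlap.
Museum Photo starts exactly when Bridge Hike ends (back-to-back, no overlap); Bridge Hike is clear from here.
Museum Photo starts before Bridge Transfer ends → Bridge Transfer and Museum Photo overlap.
Gardens Lunch starts after Bridge Transfer ends.
Gardens Lunch starts after Museum Photo ends.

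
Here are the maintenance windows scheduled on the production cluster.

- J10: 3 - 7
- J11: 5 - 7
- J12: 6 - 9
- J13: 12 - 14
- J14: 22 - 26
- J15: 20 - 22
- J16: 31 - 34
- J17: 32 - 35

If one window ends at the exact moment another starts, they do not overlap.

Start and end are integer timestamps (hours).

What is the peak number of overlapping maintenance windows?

Walk through starts and ends in time order (an end at T is processed before a start at T):
3 start J10 → 1
5 start J11 → 2
6 start J12 → 3
7 end J10 → 2
7 end J11 → 1
9 end J12 → 0
12 start J13 → 1
14 end J13 → 0
20 start J15 → 1
22 end J15 → 0
22 start J14 → 1
26 end J14 → 0
31 start J16 → 1
32 start J17 → 2
34 end J16 → 1
35 end J17 → 0
Peak is 3, at 6 (J10, J11, J12).

3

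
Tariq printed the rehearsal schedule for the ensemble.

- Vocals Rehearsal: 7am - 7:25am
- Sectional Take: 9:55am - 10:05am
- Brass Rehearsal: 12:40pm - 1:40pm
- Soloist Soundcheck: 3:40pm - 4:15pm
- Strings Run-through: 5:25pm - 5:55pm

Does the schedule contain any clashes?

Sorted by start: Vocals Rehearsal, Sectional Take, Brass Rehearsal, Soloist Soundcheck, Strings Run-through.
Sectional Take starts after Vocals Rehearsal ends; Vocals Rehearsal is clear from here.
Brass Rehearsal starts after Sectional Take ends; Sectional Take is clear from here.
Soloist Soundcheck starts after Brass Rehearsal ends; Brass Rehearsal is clear from here.
Strings Run-through starts after Soloist Soundcheck ends.
Every pair is clear; the schedule has no overlaps.

No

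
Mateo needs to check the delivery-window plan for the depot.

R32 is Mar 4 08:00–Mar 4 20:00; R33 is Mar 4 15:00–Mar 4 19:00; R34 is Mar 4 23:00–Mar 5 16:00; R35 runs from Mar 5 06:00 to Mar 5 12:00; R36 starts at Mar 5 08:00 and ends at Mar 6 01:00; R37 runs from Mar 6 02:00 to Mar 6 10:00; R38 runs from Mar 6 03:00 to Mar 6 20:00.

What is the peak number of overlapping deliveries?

Sweep the timeline, counting +1 at each start and −1 at each end (ends before starts at a tie):
Mar 4 08:00 start R32 → 1
Mar 4 15:00 start R33 → 2
Mar 4 19:00 end R33 → 1
Mar 4 20:00 end R32 → 0
Mar 4 23:00 start R34 → 1
Mar 5 06:00 start R35 → 2
Mar 5 08:00 start R36 → 3
Mar 5 12:00 end R35 → 2
Mar 5 16:00 end R34 → 1
Mar 6 01:00 end R36 → 0
Mar 6 02:00 start R37 → 1
Mar 6 03:00 start R38 → 2
Mar 6 10:00 end R37 → 1
Mar 6 20:00 end R38 → 0
Peak is 3, at Mar 5 08:00 (R34, R35, R36).

3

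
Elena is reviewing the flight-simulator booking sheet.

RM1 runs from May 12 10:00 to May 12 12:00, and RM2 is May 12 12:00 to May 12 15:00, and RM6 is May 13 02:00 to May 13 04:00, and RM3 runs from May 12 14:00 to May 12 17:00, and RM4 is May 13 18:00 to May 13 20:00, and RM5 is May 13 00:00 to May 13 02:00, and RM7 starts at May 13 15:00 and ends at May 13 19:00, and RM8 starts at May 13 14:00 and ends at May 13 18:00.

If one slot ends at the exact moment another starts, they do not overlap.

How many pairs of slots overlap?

Sorted by start: RM1, RM2, RM3, RM5, RM6, RM8, RM7, RM4.
RM2 starts exactly when RM1 ends (back-to-back, no overlap), so RM1 has no further overlaps.
RM3 starts before RM2 ends → RM2 and RM3 overlap.
RM5 starts after RM2 ends, so RM2 has no further overlaps.
RM5 starts after RM3 ends, so RM3 has no further overlaps.
RM6 starts exactly when RM5 ends (back-to-back, no overlap), so RM5 has no further overlaps.
RM8 starts after RM6 ends, so RM6 has no further overlaps.
RM7 starts before RM8 ends → RM8 and RM7 overlap.
RM4 starts exactly when RM8 ends (back-to-back, no overlap).
RM4 starts before RM7 ends → RM7 and RM4 overlap.
Overlapping pairs: RM2 & RM3, RM4 & RM7, RM7 & RM8 — 3 in total.

3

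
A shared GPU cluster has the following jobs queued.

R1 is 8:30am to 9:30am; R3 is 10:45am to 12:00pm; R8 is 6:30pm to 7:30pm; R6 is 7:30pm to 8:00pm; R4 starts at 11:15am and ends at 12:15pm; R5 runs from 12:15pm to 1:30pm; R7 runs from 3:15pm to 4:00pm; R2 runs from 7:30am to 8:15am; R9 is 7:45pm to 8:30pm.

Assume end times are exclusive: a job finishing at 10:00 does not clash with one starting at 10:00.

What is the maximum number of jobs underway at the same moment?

Walk through starts and ends in time order (an end at T is processed before a start at T):
7:30am start R2 → 1
8:15am end R2 → 0
8:30am start R1 → 1
9:30am end R1 → 0
10:45am start R3 → 1
11:15am start R4 → 2
12:00pm end R3 → 1
12:15pm end R4 → 0
12:15pm start R5 → 1
1:30pm end R5 → 0
3:15pm start R7 → 1
4:00pm end R7 → 0
6:30pm start R8 → 1
7:30pm end R8 → 0
7:30pm start R6 → 1
7:45pm start R9 → 2
8:00pm end R6 → 1
8:30pm end R9 → 0
Peak is 2, at 11:15am (R3, R4).

2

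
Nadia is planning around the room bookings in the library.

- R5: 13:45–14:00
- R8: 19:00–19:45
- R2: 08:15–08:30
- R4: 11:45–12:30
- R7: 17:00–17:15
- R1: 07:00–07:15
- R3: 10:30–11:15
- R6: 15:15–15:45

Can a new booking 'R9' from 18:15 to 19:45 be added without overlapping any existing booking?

R1: ends 07:15 at or before R9 starts 18:15 → clear.
R2: ends 08:30 at or before R9 starts 18:15 → clear.
R3: ends 11:15 at or before R9 starts 18:15 → clear.
R4: ends 12:30 at or before R9 starts 18:15 → clear.
R5: ends 14:00 at or before R9 starts 18:15 → clear.
R6: ends 15:45 at or before R9 starts 18:15 → clear.
R7: ends 17:15 at or before R9 starts 18:15 → clear.
R8: starts 19:00 before R9 ends 19:45, and ends 19:45 after R9 starts 18:15 → overlap.
R9 overlaps R8.

No — it overlaps R8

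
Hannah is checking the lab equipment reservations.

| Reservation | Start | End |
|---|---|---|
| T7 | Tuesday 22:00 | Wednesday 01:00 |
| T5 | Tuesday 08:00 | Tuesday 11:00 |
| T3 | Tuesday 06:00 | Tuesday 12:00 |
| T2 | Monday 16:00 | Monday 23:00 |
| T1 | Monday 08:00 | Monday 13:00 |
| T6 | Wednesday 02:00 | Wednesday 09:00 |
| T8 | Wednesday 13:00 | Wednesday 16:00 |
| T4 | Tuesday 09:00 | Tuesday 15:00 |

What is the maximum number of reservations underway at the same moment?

Sweep the timeline, counting +1 at each start and −1 at each end (ends before starts at a tie):
Monday 08:00 start T1 → 1
Monday 13:00 end T1 → 0
Monday 16:00 start T2 → 1
Monday 23:00 end T2 → 0
Tuesday 06:00 start T3 → 1
Tuesday 08:00 start T5 → 2
Tuesday 09:00 start T4 → 3
Tuesday 11:00 end T5 → 2
Tuesday 12:00 end T3 → 1
Tuesday 15:00 end T4 → 0
Tuesday 22:00 start T7 → 1
Wednesday 01:00 end T7 → 0
Wednesday 02:00 start T6 → 1
Wednesday 09:00 end T6 → 0
Wednesday 13:00 start T8 → 1
Wednesday 16:00 end T8 → 0
Peak is 3, at Tuesday 09:00 (T3, T4, T5).

3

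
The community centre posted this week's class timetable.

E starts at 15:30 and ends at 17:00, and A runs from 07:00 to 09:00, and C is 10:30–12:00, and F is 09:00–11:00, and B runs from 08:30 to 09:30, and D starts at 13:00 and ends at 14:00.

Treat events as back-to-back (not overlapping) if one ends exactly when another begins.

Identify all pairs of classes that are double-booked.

A & B, B & F, C & F

Check each pair: they overlap iff neither finishes before the other starts.
Sorted by start: A, B, F, C, D, E.
B starts before A ends → A and B overlap.
F starts exactly when A ends (back-to-back, no overlap) — done with A.
F starts before B ends → B and F overlap.
C starts after B ends — done with B.
C starts before F ends → F and C overlap.
D starts after F ends — done with F.
D starts after C ends — done with C.
E starts after D ends.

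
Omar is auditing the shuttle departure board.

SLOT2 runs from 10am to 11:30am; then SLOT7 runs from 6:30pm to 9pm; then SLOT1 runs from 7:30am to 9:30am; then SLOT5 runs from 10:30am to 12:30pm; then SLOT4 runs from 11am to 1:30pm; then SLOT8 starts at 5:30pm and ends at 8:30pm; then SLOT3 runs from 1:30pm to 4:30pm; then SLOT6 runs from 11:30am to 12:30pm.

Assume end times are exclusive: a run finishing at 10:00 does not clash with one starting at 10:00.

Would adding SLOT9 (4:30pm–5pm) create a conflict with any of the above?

No — it doesn't clash with anything

SLOT1: ends 9:30am at or before SLOT9 starts 4:30pm → clear.
SLOT2: ends 11:30am at or before SLOT9 starts 4:30pm → clear.
SLOT5: ends 12:30pm at or before SLOT9 starts 4:30pm → clear.
SLOT4: ends 1:30pm at or before SLOT9 starts 4:30pm → clear.
SLOT6: ends 12:30pm at or before SLOT9 starts 4:30pm → clear.
SLOT3: ends 4:30pm at or before SLOT9 starts 4:30pm → clear.
SLOT8: starts 5:30pm at or after SLOT9 ends 5pm → clear.
SLOT7: starts 6:30pm at or after SLOT9 ends 5pm → clear.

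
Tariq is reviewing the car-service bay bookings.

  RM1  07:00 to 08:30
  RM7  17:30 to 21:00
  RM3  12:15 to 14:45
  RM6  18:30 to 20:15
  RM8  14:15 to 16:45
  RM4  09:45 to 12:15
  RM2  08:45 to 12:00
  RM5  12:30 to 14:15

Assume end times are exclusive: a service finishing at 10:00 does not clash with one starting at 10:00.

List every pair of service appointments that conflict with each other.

Sorted by start: RM1, RM2, RM4, RM3, RM5, RM8, RM7, RM6.
RM2 starts after RM1 ends, so nothing later overlaps RM1 either.
RM4 starts before RM2 ends → RM2 and RM4 overlap.
RM3 starts after RM2 ends, so nothing later overlaps RM2 either.
RM3 starts exactly when RM4 ends (back-to-back, no overlap), so nothing later overlaps RM4 either.
RM5 starts before RM3 ends → RM3 and RM5 overlap.
RM8 starts before RM3 ends → RM3 and RM8 overlap.
RM7 starts after RM3 ends, so nothing later overlaps RM3 either.
RM8 starts exactly when RM5 ends (back-to-back, no overlap), so nothing later overlaps RM5 either.
RM7 starts after RM8 ends, so nothing later overlaps RM8 either.
RM6 starts before RM7 ends → RM7 and RM6 overlap.

RM2 & RM4, RM3 & RM5, RM3 & RM8, RM6 & RM7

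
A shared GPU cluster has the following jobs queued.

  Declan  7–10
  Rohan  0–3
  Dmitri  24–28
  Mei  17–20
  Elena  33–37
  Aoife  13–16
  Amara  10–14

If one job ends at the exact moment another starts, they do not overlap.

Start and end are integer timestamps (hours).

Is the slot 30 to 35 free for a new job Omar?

Rohan: ends 3 at or before Omar starts 30 → clear.
Declan: ends 10 at or before Omar starts 30 → clear.
Amara: ends 14 at or before Omar starts 30 → clear.
Aoife: ends 16 at or before Omar starts 30 → clear.
Mei: ends 20 at or before Omar starts 30 → clear.
Dmitri: ends 28 at or before Omar starts 30 → clear.
Elena: starts 33 before Omar ends 35, and ends 37 after Omar starts 30 → overlap.
Omar overlaps Elena.

No — it overlaps Elena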